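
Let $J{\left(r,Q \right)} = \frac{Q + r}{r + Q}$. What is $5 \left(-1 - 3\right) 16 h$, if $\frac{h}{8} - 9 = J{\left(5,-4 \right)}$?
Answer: $-25600$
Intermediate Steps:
$J{\left(r,Q \right)} = 1$ ($J{\left(r,Q \right)} = \frac{Q + r}{Q + r} = 1$)
$h = 80$ ($h = 72 + 8 \cdot 1 = 72 + 8 = 80$)
$5 \left(-1 - 3\right) 16 h = 5 \left(-1 - 3\right) 16 \cdot 80 = 5 \left(-4\right) 16 \cdot 80 = \left(-20\right) 16 \cdot 80 = \left(-320\right) 80 = -25600$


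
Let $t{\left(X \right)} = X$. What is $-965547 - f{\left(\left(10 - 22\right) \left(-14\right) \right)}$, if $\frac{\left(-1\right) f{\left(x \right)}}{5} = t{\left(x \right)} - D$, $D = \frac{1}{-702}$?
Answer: $- \frac{677224309}{702} \approx -9.6471 \cdot 10^{5}$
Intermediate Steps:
$D = - \frac{1}{702} \approx -0.0014245$
$f{\left(x \right)} = - \frac{5}{702} - 5 x$ ($f{\left(x \right)} = - 5 \left(x - - \frac{1}{702}\right) = - 5 \left(x + \frac{1}{702}\right) = - 5 \left(\frac{1}{702} + x\right) = - \frac{5}{702} - 5 x$)
$-965547 - f{\left(\left(10 - 22\right) \left(-14\right) \right)} = -965547 - \left(- \frac{5}{702} - 5 \left(10 - 22\right) \left(-14\right)\right) = -965547 - \left(- \frac{5}{702} - 5 \left(\left(-12\right) \left(-14\right)\right)\right) = -965547 - \left(- \frac{5}{702} - 840\right) = -965547 - - \frac{589685}{702} = -965547 + \frac{589685}{702} = - \frac{677224309}{702}$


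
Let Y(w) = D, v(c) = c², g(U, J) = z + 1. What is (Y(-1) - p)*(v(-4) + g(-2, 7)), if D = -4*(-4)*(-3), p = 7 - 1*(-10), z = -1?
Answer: -1040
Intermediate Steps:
g(U, J) = 0 (g(U, J) = -1 + 1 = 0)
p = 17 (p = 7 + 10 = 17)
D = -48 (D = 16*(-3) = -48)
Y(w) = -48
(Y(-1) - p)*(v(-4) + g(-2, 7)) = (-48 - 1*17)*((-4)² + 0) = (-48 - 17)*(16 + 0) = -65*16 = -1040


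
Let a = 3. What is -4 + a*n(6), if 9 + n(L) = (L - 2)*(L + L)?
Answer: 113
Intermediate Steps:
n(L) = -9 + 2*L*(-2 + L) (n(L) = -9 + (L - 2)*(L + L) = -9 + (-2 + L)*(2*L) = -9 + 2*L*(-2 + L))
-4 + a*n(6) = -4 + 3*(-9 - 4*6 + 2*6²) = -4 + 3*(-9 - 24 + 2*36) = -4 + 3*(-9 - 24 + 72) = -4 + 3*39 = -4 + 117 = 113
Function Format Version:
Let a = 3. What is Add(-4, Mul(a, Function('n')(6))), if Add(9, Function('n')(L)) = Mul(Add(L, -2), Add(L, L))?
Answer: 113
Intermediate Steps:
Function('n')(L) = Add(-9, Mul(2, L, Add(-2, L))) (Function('n')(L) = Add(-9, Mul(Add(L, -2), Add(L, L))) = Add(-9, Mul(Add(-2, L), Mul(2, L))) = Add(-9, Mul(2, L, Add(-2, L))))
Add(-4, Mul(a, Function('n')(6))) = Add(-4, Mul(3, Add(-9, Mul(-4, 6), Mul(2, Pow(6, 2))))) = Add(-4, Mul(3, Add(-9, -24, Mul(2, 36)))) = Add(-4, Mul(3, Add(-9, -24, 72))) = Add(-4, Mul(3, 39)) = Add(-4, 117) = 113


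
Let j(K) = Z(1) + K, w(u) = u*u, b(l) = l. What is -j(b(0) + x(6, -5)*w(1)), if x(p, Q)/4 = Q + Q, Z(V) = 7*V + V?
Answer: 32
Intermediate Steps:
Z(V) = 8*V
x(p, Q) = 8*Q (x(p, Q) = 4*(Q + Q) = 4*(2*Q) = 8*Q)
w(u) = u²
j(K) = 8 + K (j(K) = 8*1 + K = 8 + K)
-j(b(0) + x(6, -5)*w(1)) = -(8 + (0 + (8*(-5))*1²)) = -(8 + (0 - 40*1)) = -(8 + (0 - 40)) = -(8 - 40) = -1*(-32) = 32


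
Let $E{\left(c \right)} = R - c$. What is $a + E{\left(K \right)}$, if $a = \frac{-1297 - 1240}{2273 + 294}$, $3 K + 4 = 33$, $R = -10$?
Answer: $- \frac{159064}{7701} \approx -20.655$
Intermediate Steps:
$K = \frac{29}{3}$ ($K = - \frac{4}{3} + \frac{1}{3} \cdot 33 = - \frac{4}{3} + 11 = \frac{29}{3} \approx 9.6667$)
$E{\left(c \right)} = -10 - c$
$a = - \frac{2537}{2567} \approx -0.98831$
$a + E{\left(K \right)} = - \frac{2537}{2567} - \frac{59}{3} = - \frac{159064}{7701}$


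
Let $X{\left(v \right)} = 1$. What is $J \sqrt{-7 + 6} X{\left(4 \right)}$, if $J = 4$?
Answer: $4 i \approx 4.0 i$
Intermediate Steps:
$J \sqrt{-7 + 6} X{\left(4 \right)} = 4 \sqrt{-7 + 6} \cdot 1 = 4 \sqrt{-1} \cdot 1 = 4 i 1 = 4 i$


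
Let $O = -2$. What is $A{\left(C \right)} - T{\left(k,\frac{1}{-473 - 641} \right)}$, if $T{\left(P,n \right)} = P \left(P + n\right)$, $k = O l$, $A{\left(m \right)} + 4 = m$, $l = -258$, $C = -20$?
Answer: $- \frac{148317702}{557} \approx -2.6628 \cdot 10^{5}$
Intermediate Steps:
$A{\left(m \right)} = -4 + m$
$k = 516$ ($k = \left(-2\right) \left(-258\right) = 516$)
$A{\left(C \right)} - T{\left(k,\frac{1}{-473 - 641} \right)} = \left(-4 - 20\right) - 516 \left(516 + \frac{1}{-473 - 641}\right) = -24 - 516 \left(516 + \frac{1}{-1114}\right) = -24 - 516 \left(516 - \frac{1}{1114}\right) = -24 - 516 \cdot \frac{574823}{1114} = -24 - \frac{148304334}{557} = - \frac{148317702}{557}$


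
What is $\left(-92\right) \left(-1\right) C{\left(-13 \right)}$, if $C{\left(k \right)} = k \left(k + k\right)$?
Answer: $31096$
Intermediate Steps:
$C{\left(k \right)} = 2 k^{2}$ ($C{\left(k \right)} = k 2 k = 2 k^{2}$)
$\left(-92\right) \left(-1\right) C{\left(-13 \right)} = \left(-92\right) \left(-1\right) 2 \left(-13\right)^{2} = 92 \cdot 2 \cdot 169 = 92 \cdot 338 = 31096$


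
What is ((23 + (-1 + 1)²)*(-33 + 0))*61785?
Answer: -46894815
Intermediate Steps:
((23 + (-1 + 1)²)*(-33 + 0))*61785 = ((23 + 0²)*(-33))*61785 = ((23 + 0)*(-33))*61785 = (23*(-33))*61785 = -759*61785 = -46894815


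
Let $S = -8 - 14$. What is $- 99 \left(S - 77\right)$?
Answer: $9801$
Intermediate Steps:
$S = -22$
$- 99 \left(S - 77\right) = - 99 \left(-22 - 77\right) = \left(-99\right) \left(-99\right) = 9801$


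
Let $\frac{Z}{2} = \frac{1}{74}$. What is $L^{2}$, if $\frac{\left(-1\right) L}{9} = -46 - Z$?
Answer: $\frac{234916929}{1369} \approx 1.716 \cdot 10^{5}$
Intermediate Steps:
$Z = \frac{1}{37}$ ($Z = \frac{2}{74} = 2 \cdot \frac{1}{74} = \frac{1}{37} \approx 0.027027$)
$L = \frac{15327}{37}$ ($L = - 9 \left(-46 - \frac{1}{37}\right) = \left(-9\right) \left(- \frac{1703}{37}\right) = \frac{15327}{37} \approx 414.24$)
$L^{2} = \left(\frac{15327}{37}\right)^{2} = \frac{234916929}{1369}$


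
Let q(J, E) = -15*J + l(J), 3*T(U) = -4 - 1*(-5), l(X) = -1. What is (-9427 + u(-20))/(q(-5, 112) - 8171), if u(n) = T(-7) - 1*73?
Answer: 28499/24291 ≈ 1.1732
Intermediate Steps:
T(U) = ⅓ (T(U) = (-4 - 1*(-5))/3 = (-4 + 5)/3 = (⅓)*1 = ⅓)
q(J, E) = -1 - 15*J (q(J, E) = -15*J - 1 = -1 - 15*J)
u(n) = -218/3 (u(n) = ⅓ - 1*73 = ⅓ - 73 = -218/3)
(-9427 + u(-20))/(q(-5, 112) - 8171) = (-9427 - 218/3)/((-1 - 15*(-5)) - 8171) = -28499/(3*((-1 + 75) - 8171)) = -28499/(3*(74 - 8171)) = -28499/3/(-8097) = -28499/3*(-1/8097) = 28499/24291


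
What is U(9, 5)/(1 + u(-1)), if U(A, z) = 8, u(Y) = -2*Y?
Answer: 8/3 ≈ 2.6667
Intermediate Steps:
U(9, 5)/(1 + u(-1)) = 8/(1 - 2*(-1)) = 8/(1 + 2) = 8/3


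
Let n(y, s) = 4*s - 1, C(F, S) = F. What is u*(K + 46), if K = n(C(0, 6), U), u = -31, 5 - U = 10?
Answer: -775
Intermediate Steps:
U = -5 (U = 5 - 1*10 = 5 - 10 = -5)
n(y, s) = -1 + 4*s
K = -21 (K = -1 + 4*(-5) = -1 - 20 = -21)
u*(K + 46) = -31*(-21 + 46) = -31*25 = -775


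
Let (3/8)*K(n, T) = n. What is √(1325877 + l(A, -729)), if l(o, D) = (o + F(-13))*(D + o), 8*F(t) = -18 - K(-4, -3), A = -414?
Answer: √7200507/2 ≈ 1341.7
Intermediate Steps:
K(n, T) = 8*n/3
F(t) = -11/12 (F(t) = (-18 - 8*(-4)/3)/8 = (-18 - 1*(-32/3))/8 = (-18 + 32/3)/8 = (⅛)*(-22/3) = -11/12)
l(o, D) = (-11/12 + o)*(D + o) (l(o, D) = (o - 11/12)*(D + o) = (-11/12 + o)*(D + o))
√(1325877 + l(A, -729)) = √(1325877 + ((-414)² - 11/12*(-729) - 11/12*(-414) - 729*(-414))) = √(1325877 + (171396 + 2673/4 + 759/2 + 301806)) = √(1325877 + 1896999/4) = √(7200507/4) = √7200507/2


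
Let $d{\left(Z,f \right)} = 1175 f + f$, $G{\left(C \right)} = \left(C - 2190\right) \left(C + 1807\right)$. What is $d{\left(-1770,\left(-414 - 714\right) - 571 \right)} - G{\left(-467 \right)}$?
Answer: $1562356$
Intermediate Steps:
$G{\left(C \right)} = \left(-2190 + C\right) \left(1807 + C\right)$
$d{\left(Z,f \right)} = 1176 f$
$d{\left(-1770,\left(-414 - 714\right) - 571 \right)} - G{\left(-467 \right)} = 1176 \left(\left(-414 - 714\right) - 571\right) - \left(-3957330 + \left(-467\right)^{2} - -178861\right) = 1176 \left(-1128 - 571\right) - \left(-3957330 + 218089 + 178861\right) = 1176 \left(-1699\right) - -3560380 = -1998024 + 3560380 = 1562356$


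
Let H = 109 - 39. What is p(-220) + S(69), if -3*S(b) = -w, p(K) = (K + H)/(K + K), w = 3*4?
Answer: 191/44 ≈ 4.3409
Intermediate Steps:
w = 12
H = 70
p(K) = (70 + K)/(2*K) (p(K) = (K + 70)/(K + K) = (70 + K)/((2*K)) = (70 + K)*(1/(2*K)) = (70 + K)/(2*K))
S(b) = 4 (S(b) = -(-1)*12/3 = -1/3*(-12) = 4)
p(-220) + S(69) = (1/2)*(70 - 220)/(-220) + 4 = (1/2)*(-1/220)*(-150) + 4 = 15/44 + 4 = 191/44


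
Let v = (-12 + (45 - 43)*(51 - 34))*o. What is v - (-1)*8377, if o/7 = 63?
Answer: 18079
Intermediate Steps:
o = 441 (o = 7*63 = 441)
v = 9702 (v = (-12 + (45 - 43)*(51 - 34))*441 = (-12 + 2*17)*441 = (-12 + 34)*441 = 22*441 = 9702)
v - (-1)*8377 = 9702 - (-1)*8377 = 9702 - 1*(-8377) = 9702 + 8377 = 18079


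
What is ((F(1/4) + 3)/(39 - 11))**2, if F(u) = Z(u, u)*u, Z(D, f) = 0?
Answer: 9/784 ≈ 0.011480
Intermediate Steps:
F(u) = 0 (F(u) = 0*u = 0)
((F(1/4) + 3)/(39 - 11))**2 = ((0 + 3)/(39 - 11))**2 = (3/28)**2 = 9/784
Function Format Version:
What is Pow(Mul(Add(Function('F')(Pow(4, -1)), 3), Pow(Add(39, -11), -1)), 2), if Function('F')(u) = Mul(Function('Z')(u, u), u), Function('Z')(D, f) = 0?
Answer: Rational(9, 784) ≈ 0.011480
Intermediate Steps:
Function('F')(u) = 0 (Function('F')(u) = Mul(0, u) = 0)
Pow(Mul(Add(Function('F')(Pow(4, -1)), 3), Pow(Add(39, -11), -1)), 2) = Pow(Mul(Add(0, 3), Pow(Add(39, -11), -1)), 2) = Pow(Mul(3, Pow(28, -1)), 2) = Pow(Mul(3, Rational(1, 28)), 2) = Pow(Rational(3, 28), 2) = Rational(9, 784)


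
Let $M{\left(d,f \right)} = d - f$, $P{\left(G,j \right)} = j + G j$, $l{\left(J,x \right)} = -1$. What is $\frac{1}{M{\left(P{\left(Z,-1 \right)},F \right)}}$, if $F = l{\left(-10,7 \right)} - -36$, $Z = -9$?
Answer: $- \frac{1}{27} \approx -0.037037$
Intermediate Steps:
$F = 35$ ($F = -1 - -36 = -1 + 36 = 35$)
$\frac{1}{M{\left(P{\left(Z,-1 \right)},F \right)}} = \frac{1}{- (1 - 9) - 35} = \frac{1}{\left(-1\right) \left(-8\right) - 35} = \frac{1}{8 - 35} = \frac{1}{-27} = - \frac{1}{27}$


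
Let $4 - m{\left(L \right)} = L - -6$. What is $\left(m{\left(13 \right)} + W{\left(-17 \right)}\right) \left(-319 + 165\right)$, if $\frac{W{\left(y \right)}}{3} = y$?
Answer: $10164$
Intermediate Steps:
$W{\left(y \right)} = 3 y$
$m{\left(L \right)} = -2 - L$ ($m{\left(L \right)} = 4 - \left(L - -6\right) = 4 - \left(L + 6\right) = 4 - \left(6 + L\right) = -2 - L$)
$\left(m{\left(13 \right)} + W{\left(-17 \right)}\right) \left(-319 + 165\right) = \left(\left(-2 - 13\right) + 3 \left(-17\right)\right) \left(-319 + 165\right) = \left(\left(-2 - 13\right) - 51\right) \left(-154\right) = \left(-15 - 51\right) \left(-154\right) = \left(-66\right) \left(-154\right) = 10164$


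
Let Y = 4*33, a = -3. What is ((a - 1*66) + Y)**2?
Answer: 3969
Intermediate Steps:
Y = 132
((a - 1*66) + Y)**2 = ((-3 - 1*66) + 132)**2 = ((-3 - 66) + 132)**2 = (-69 + 132)**2 = 63**2 = 3969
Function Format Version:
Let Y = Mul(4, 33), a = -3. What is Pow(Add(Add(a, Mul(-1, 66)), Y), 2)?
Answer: 3969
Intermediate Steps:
Y = 132
Pow(Add(Add(a, Mul(-1, 66)), Y), 2) = Pow(Add(Add(-3, Mul(-1, 66)), 132), 2) = Pow(Add(Add(-3, -66), 132), 2) = Pow(Add(-69, 132), 2) = Pow(63, 2) = 3969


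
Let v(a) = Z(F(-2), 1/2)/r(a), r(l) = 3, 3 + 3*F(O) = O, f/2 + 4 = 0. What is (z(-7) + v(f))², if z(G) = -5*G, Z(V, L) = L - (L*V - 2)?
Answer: 105625/81 ≈ 1304.0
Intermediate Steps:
f = -8 (f = -8 + 2*0 = -8 + 0 = -8)
F(O) = -1 + O/3
Z(V, L) = 2 + L - L*V (Z(V, L) = L - (-2 + L*V) = L + (2 - L*V) = 2 + L - L*V)
v(a) = 10/9 (v(a) = (2 + 1/2 - 1*(-1 + (⅓)*(-2))/2)/3 = (2 + ½ - 1*½*(-1 - ⅔))*(⅓) = (2 + ½ - 1*½*(-5/3))*(⅓) = (2 + ½ + ⅚)*(⅓) = (10/3)*(⅓) = 10/9)
(z(-7) + v(f))² = (-5*(-7) + 10/9)² = (35 + 10/9)² = (325/9)² = 105625/81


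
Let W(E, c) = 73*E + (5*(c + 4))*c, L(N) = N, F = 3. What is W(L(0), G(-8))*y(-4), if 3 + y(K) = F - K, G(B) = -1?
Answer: -60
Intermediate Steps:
W(E, c) = 73*E + c*(20 + 5*c) (W(E, c) = 73*E + (5*(4 + c))*c = 73*E + (20 + 5*c)*c = 73*E + c*(20 + 5*c))
y(K) = -K (y(K) = -3 + (3 - K) = -K)
W(L(0), G(-8))*y(-4) = (5*(-1)**2 + 20*(-1) + 73*0)*(-1*(-4)) = (5*1 - 20 + 0)*4 = (5 - 20 + 0)*4 = -15*4 = -60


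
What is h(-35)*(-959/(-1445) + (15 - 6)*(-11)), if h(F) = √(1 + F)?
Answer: -142096*I*√34/1445 ≈ -573.39*I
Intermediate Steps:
h(-35)*(-959/(-1445) + (15 - 6)*(-11)) = √(1 - 35)*(-959/(-1445) + (15 - 6)*(-11)) = √(-34)*(-959*(-1/1445) + 9*(-11)) = (I*√34)*(959/1445 - 99) = (I*√34)*(-142096/1445) = -142096*I*√34/1445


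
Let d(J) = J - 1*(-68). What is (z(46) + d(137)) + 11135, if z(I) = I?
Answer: 11386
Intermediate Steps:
d(J) = 68 + J (d(J) = J + 68 = 68 + J)
(z(46) + d(137)) + 11135 = (46 + (68 + 137)) + 11135 = (46 + 205) + 11135 = 251 + 11135 = 11386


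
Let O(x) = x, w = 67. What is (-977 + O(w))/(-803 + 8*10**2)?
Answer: 910/3 ≈ 303.33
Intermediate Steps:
(-977 + O(w))/(-803 + 8*10**2) = (-977 + 67)/(-803 + 8*10**2) = -910/(-803 + 8*100) = -910/(-803 + 800) = -910/(-3) = -910*(-1/3) = 910/3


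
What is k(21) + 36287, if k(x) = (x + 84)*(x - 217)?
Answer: 15707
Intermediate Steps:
k(x) = (-217 + x)*(84 + x) (k(x) = (84 + x)*(-217 + x) = (-217 + x)*(84 + x))
k(21) + 36287 = (-18228 + 21² - 133*21) + 36287 = (-18228 + 441 - 2793) + 36287 = -20580 + 36287 = 15707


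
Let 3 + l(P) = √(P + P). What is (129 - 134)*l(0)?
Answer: 15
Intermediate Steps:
l(P) = -3 + √2*√P (l(P) = -3 + √(P + P) = -3 + √(2*P) = -3 + √2*√P)
(129 - 134)*l(0) = (129 - 134)*(-3 + √2*√0) = -5*(-3 + √2*0) = -5*(-3 + 0) = -5*(-3) = 15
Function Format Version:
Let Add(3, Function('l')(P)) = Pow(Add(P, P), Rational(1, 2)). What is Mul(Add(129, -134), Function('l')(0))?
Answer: 15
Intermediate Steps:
Function('l')(P) = Add(-3, Mul(Pow(2, Rational(1, 2)), Pow(P, Rational(1, 2)))) (Function('l')(P) = Add(-3, Pow(Add(P, P), Rational(1, 2))) = Add(-3, Pow(Mul(2, P), Rational(1, 2))) = Add(-3, Mul(Pow(2, Rational(1, 2)), Pow(P, Rational(1, 2)))))
Mul(Add(129, -134), Function('l')(0)) = Mul(Add(129, -134), Add(-3, Mul(Pow(2, Rational(1, 2)), Pow(0, Rational(1, 2))))) = Mul(-5, Add(-3, Mul(Pow(2, Rational(1, 2)), 0))) = Mul(-5, Add(-3, 0)) = Mul(-5, -3) = 15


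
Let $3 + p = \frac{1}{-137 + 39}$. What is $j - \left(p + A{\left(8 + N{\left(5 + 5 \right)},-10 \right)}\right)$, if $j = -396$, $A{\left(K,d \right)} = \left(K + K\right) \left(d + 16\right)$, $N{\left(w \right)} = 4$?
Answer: $- \frac{52625}{98} \approx -536.99$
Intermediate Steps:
$A{\left(K,d \right)} = 2 K \left(16 + d\right)$
$p = - \frac{295}{98}$ ($p = -3 + \frac{1}{-137 + 39} = -3 + \frac{1}{-98} = -3 - \frac{1}{98} = - \frac{295}{98} \approx -3.0102$)
$j - \left(p + A{\left(8 + N{\left(5 + 5 \right)},-10 \right)}\right) = -396 - \left(- \frac{295}{98} + 2 \left(8 + 4\right) \left(16 - 10\right)\right) = -396 - \left(- \frac{295}{98} + 2 \cdot 12 \cdot 6\right) = -396 - \left(- \frac{295}{98} + 144\right) = -396 - \frac{13817}{98} = - \frac{52625}{98}$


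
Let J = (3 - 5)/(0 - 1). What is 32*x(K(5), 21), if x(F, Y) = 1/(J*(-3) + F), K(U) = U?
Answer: -32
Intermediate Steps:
J = 2 (J = -2/(-1) = -2*(-1) = 2)
x(F, Y) = 1/(-6 + F) (x(F, Y) = 1/(2*(-3) + F) = 1/(-6 + F))
32*x(K(5), 21) = 32/(-6 + 5) = 32/(-1) = 32*(-1) = -32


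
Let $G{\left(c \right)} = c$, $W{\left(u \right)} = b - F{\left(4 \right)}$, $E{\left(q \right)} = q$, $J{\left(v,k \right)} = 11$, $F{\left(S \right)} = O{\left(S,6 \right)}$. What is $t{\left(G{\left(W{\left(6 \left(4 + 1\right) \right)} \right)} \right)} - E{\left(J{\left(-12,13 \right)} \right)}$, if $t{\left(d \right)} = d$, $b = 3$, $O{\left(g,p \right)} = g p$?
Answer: $-32$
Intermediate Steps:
$F{\left(S \right)} = 6 S$ ($F{\left(S \right)} = S 6 = 6 S$)
$W{\left(u \right)} = -21$ ($W{\left(u \right)} = 3 - 6 \cdot 4 = 3 - 24 = -21$)
$t{\left(G{\left(W{\left(6 \left(4 + 1\right) \right)} \right)} \right)} - E{\left(J{\left(-12,13 \right)} \right)} = -21 - 11 = -32$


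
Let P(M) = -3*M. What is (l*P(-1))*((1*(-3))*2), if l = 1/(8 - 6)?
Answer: -9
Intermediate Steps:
l = ½ (l = 1/2 = ½ ≈ 0.50000)
(l*P(-1))*((1*(-3))*2) = ((-3*(-1))/2)*((1*(-3))*2) = ((½)*3)*(-3*2) = (3/2)*(-6) = -9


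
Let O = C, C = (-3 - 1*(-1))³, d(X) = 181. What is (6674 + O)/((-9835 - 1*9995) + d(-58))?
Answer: -6666/19649 ≈ -0.33925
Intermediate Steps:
C = -8 (C = (-3 + 1)³ = (-2)³ = -8)
O = -8
(6674 + O)/((-9835 - 1*9995) + d(-58)) = (6674 - 8)/((-9835 - 1*9995) + 181) = 6666/((-9835 - 9995) + 181) = 6666/(-19830 + 181) = 6666/(-19649) = 6666*(-1/19649) = -6666/19649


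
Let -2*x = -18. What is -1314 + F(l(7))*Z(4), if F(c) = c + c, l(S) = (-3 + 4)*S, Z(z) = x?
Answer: -1188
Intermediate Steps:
x = 9 (x = -½*(-18) = 9)
Z(z) = 9
l(S) = S (l(S) = 1*S = S)
F(c) = 2*c
-1314 + F(l(7))*Z(4) = -1314 + (2*7)*9 = -1314 + 14*9 = -1314 + 126 = -1188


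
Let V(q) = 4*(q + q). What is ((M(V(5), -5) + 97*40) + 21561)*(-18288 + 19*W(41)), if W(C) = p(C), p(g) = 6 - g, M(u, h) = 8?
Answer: -482334897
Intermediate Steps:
V(q) = 8*q (V(q) = 4*(2*q) = 8*q)
W(C) = 6 - C
((M(V(5), -5) + 97*40) + 21561)*(-18288 + 19*W(41)) = ((8 + 97*40) + 21561)*(-18288 + 19*(6 - 1*41)) = ((8 + 3880) + 21561)*(-18288 + 19*(6 - 41)) = (3888 + 21561)*(-18288 + 19*(-35)) = 25449*(-18288 - 665) = 25449*(-18953) = -482334897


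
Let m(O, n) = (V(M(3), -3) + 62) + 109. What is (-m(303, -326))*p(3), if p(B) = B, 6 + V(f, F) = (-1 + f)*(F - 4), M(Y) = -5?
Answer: -621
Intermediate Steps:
V(f, F) = -6 + (-1 + f)*(-4 + F) (V(f, F) = -6 + (-1 + f)*(F - 4) = -6 + (-1 + f)*(-4 + F))
m(O, n) = 207 (m(O, n) = ((-2 - 1*(-3) - 4*(-5) - 3*(-5)) + 62) + 109 = ((-2 + 3 + 20 + 15) + 62) + 109 = (36 + 62) + 109 = 98 + 109 = 207)
(-m(303, -326))*p(3) = -1*207*3 = -207*3 = -621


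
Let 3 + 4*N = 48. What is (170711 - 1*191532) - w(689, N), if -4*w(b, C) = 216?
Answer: -20767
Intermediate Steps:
N = 45/4 (N = -¾ + (¼)*48 = -¾ + 12 = 45/4 ≈ 11.250)
w(b, C) = -54 (w(b, C) = -¼*216 = -54)
(170711 - 1*191532) - w(689, N) = (170711 - 1*191532) - 1*(-54) = (170711 - 191532) + 54 = -20821 + 54 = -20767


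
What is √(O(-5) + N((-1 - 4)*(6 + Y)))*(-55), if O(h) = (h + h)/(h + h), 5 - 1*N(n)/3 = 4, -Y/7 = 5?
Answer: -110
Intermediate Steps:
Y = -35 (Y = -7*5 = -35)
N(n) = 3 (N(n) = 15 - 3*4 = 15 - 12 = 3)
O(h) = 1 (O(h) = (2*h)/((2*h)) = (2*h)*(1/(2*h)) = 1)
√(O(-5) + N((-1 - 4)*(6 + Y)))*(-55) = √(1 + 3)*(-55) = √4*(-55) = 2*(-55) = -110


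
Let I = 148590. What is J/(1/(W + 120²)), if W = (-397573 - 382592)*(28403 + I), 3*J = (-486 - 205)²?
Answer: -21977452406376015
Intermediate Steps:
J = 477481/3 (J = (-486 - 205)²/3 = (⅓)*(-691)² = (⅓)*477481 = 477481/3 ≈ 1.5916e+5)
W = -138083743845 (W = (-397573 - 382592)*(28403 + 148590) = -780165*176993 = -138083743845)
J/(1/(W + 120²)) = 477481/(3*(1/(-138083743845 + 120²))) = 477481/(3*(1/(-138083743845 + 14400))) = 477481/(3*(1/(-138083729445))) = 477481/(3*(-1/138083729445)) = (477481/3)*(-138083729445) = -21977452406376015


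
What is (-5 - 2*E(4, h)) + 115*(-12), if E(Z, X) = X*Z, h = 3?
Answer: -1409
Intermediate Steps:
(-5 - 2*E(4, h)) + 115*(-12) = (-5 - 6*4) + 115*(-12) = (-5 - 2*12) - 1380 = (-5 - 24) - 1380 = -29 - 1380 = -1409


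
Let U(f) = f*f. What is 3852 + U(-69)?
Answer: 8613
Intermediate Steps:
U(f) = f²
3852 + U(-69) = 3852 + (-69)² = 3852 + 4761 = 8613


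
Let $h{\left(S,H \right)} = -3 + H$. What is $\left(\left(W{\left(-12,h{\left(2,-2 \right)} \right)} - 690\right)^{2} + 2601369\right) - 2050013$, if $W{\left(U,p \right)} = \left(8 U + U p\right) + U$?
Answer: $1096000$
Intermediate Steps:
$W{\left(U,p \right)} = 9 U + U p$
$\left(\left(W{\left(-12,h{\left(2,-2 \right)} \right)} - 690\right)^{2} + 2601369\right) - 2050013 = \left(\left(- 12 \left(9 - 5\right) - 690\right)^{2} + 2601369\right) - 2050013 = \left(\left(\left(-12\right) 4 - 690\right)^{2} + 2601369\right) - 2050013 = \left(\left(-48 - 690\right)^{2} + 2601369\right) - 2050013 = \left(\left(-738\right)^{2} + 2601369\right) - 2050013 = \left(544644 + 2601369\right) - 2050013 = 3146013 - 2050013 = 1096000$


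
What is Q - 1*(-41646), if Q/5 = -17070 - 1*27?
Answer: -43839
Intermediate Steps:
Q = -85485 (Q = 5*(-17070 - 1*27) = 5*(-17070 - 27) = 5*(-17097) = -85485)
Q - 1*(-41646) = -85485 - 1*(-41646) = -85485 + 41646 = -43839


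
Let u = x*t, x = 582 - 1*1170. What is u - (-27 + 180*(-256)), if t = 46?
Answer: 19059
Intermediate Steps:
x = -588 (x = 582 - 1170 = -588)
u = -27048 (u = -588*46 = -27048)
u - (-27 + 180*(-256)) = -27048 - (-27 + 180*(-256)) = -27048 - (-27 - 46080) = -27048 - 1*(-46107) = -27048 + 46107 = 19059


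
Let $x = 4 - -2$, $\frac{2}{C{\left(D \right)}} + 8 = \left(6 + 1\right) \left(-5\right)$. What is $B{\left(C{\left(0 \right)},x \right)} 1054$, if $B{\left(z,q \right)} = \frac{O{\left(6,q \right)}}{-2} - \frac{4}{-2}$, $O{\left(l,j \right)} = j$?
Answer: $-1054$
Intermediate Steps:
$C{\left(D \right)} = - \frac{2}{43}$ ($C{\left(D \right)} = \frac{2}{-8 + \left(6 + 1\right) \left(-5\right)} = \frac{2}{-8 + 7 \left(-5\right)} = \frac{2}{-8 - 35} = \frac{2}{-43} = 2 \left(- \frac{1}{43}\right) = - \frac{2}{43}$)
$x = 6$ ($x = 4 + 2 = 6$)
$B{\left(z,q \right)} = 2 - \frac{q}{2}$ ($B{\left(z,q \right)} = \frac{q}{-2} - \frac{4}{-2} = q \left(- \frac{1}{2}\right) - -2 = - \frac{q}{2} + 2 = 2 - \frac{q}{2}$)
$B{\left(C{\left(0 \right)},x \right)} 1054 = \left(2 - 3\right) 1054 = \left(-1\right) 1054 = -1054$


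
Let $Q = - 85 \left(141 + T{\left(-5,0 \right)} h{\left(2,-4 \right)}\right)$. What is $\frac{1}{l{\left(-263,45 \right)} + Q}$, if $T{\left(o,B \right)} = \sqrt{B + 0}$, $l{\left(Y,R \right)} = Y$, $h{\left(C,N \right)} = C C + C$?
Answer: $- \frac{1}{12248} \approx -8.1646 \cdot 10^{-5}$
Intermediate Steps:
$h{\left(C,N \right)} = C + C^{2}$ ($h{\left(C,N \right)} = C^{2} + C = C + C^{2}$)
$T{\left(o,B \right)} = \sqrt{B}$
$Q = -11985$ ($Q = - 85 \left(141 + \sqrt{0} \cdot 2 \left(1 + 2\right)\right) = - 85 \left(141 + 0 \cdot 2 \cdot 3\right) = - 85 \left(141 + 0 \cdot 6\right) = - 85 \left(141 + 0\right) = \left(-85\right) 141 = -11985$)
$\frac{1}{l{\left(-263,45 \right)} + Q} = \frac{1}{-263 - 11985} = \frac{1}{-12248} = - \frac{1}{12248}$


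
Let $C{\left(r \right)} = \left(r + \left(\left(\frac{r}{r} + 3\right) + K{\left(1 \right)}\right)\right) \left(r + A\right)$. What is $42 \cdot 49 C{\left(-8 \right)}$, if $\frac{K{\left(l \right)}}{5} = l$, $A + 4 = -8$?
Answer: $-41160$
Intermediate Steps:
$A = -12$ ($A = -4 - 8 = -12$)
$K{\left(l \right)} = 5 l$
$C{\left(r \right)} = \left(-12 + r\right) \left(9 + r\right)$ ($C{\left(r \right)} = \left(r + \left(\left(\frac{r}{r} + 3\right) + 5 \cdot 1\right)\right) \left(r - 12\right) = \left(r + \left(\left(1 + 3\right) + 5\right)\right) \left(-12 + r\right) = \left(r + \left(4 + 5\right)\right) \left(-12 + r\right) = \left(r + 9\right) \left(-12 + r\right) = \left(9 + r\right) \left(-12 + r\right) = \left(-12 + r\right) \left(9 + r\right)$)
$42 \cdot 49 C{\left(-8 \right)} = 42 \cdot 49 \left(-108 + \left(-8\right)^{2} - -24\right) = 2058 \left(-108 + 64 + 24\right) = 2058 \left(-20\right) = -41160$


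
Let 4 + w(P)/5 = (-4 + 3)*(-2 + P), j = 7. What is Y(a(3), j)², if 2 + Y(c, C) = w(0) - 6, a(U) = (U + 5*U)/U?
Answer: 324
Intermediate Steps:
a(U) = 6 (a(U) = (6*U)/U = 6)
w(P) = -10 - 5*P (w(P) = -20 + 5*((-4 + 3)*(-2 + P)) = -20 + 5*(-(-2 + P)) = -20 + 5*(2 - P) = -20 + (10 - 5*P) = -10 - 5*P)
Y(c, C) = -18 (Y(c, C) = -2 + ((-10 - 5*0) - 6) = -2 + ((-10 + 0) - 6) = -2 + (-10 - 6) = -2 - 16 = -18)
Y(a(3), j)² = (-18)² = 324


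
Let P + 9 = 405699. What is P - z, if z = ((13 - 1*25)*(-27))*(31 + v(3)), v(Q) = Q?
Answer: 394674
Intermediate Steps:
P = 405690 (P = -9 + 405699 = 405690)
z = 11016 (z = ((13 - 1*25)*(-27))*(31 + 3) = ((13 - 25)*(-27))*34 = -12*(-27)*34 = 324*34 = 11016)
P - z = 405690 - 1*11016 = 405690 - 11016 = 394674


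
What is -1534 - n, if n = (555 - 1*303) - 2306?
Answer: 520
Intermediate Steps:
n = -2054 (n = (555 - 303) - 2306 = 252 - 2306 = -2054)
-1534 - n = -1534 - 1*(-2054) = -1534 + 2054 = 520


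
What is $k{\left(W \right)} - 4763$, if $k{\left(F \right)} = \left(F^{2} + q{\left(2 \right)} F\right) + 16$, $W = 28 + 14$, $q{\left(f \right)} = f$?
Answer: $-2899$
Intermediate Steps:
$W = 42$
$k{\left(F \right)} = 16 + F^{2} + 2 F$ ($k{\left(F \right)} = \left(F^{2} + 2 F\right) + 16 = 16 + F^{2} + 2 F$)
$k{\left(W \right)} - 4763 = \left(16 + 42^{2} + 2 \cdot 42\right) - 4763 = \left(16 + 1764 + 84\right) - 4763 = 1864 - 4763 = -2899$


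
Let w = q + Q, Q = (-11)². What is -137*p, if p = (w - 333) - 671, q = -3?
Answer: 121382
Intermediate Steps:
Q = 121
w = 118 (w = -3 + 121 = 118)
p = -886 (p = (118 - 333) - 671 = -215 - 671 = -886)
-137*p = -137*(-886) = 121382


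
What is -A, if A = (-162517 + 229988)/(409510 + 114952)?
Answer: -67471/524462 ≈ -0.12865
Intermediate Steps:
A = 67471/524462 ≈ 0.12865
-A = -1*67471/524462 = -67471/524462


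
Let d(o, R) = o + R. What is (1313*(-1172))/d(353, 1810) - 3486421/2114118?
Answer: -1086940671757/1524279078 ≈ -713.08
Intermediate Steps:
d(o, R) = R + o
(1313*(-1172))/d(353, 1810) - 3486421/2114118 = (1313*(-1172))/(1810 + 353) - 3486421/2114118 = -1538836/2163 - 3486421*1/2114118 = -1538836*1/2163 - 3486421/2114118 = -1538836/2163 - 3486421/2114118 = -1086940671757/1524279078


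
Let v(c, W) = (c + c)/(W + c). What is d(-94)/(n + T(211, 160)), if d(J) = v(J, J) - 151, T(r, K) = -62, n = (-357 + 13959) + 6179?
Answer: -50/6573 ≈ -0.0076069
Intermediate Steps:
v(c, W) = 2*c/(W + c) (v(c, W) = (2*c)/(W + c) = 2*c/(W + c))
n = 19781 (n = 13602 + 6179 = 19781)
d(J) = -150 (d(J) = 2*J/(J + J) - 151 = 2*J/((2*J)) - 151 = 2*J*(1/(2*J)) - 151 = 1 - 151 = -150)
d(-94)/(n + T(211, 160)) = -150/(19781 - 62) = -150/19719 = -150*1/19719 = -50/6573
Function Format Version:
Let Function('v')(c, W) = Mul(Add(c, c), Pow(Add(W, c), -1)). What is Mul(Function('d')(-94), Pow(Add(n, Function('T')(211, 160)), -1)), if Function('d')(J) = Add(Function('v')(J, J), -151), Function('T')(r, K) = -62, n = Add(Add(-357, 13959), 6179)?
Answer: Rational(-50, 6573) ≈ -0.0076069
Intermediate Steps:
Function('v')(c, W) = Mul(2, c, Pow(Add(W, c), -1)) (Function('v')(c, W) = Mul(Mul(2, c), Pow(Add(W, c), -1)) = Mul(2, c, Pow(Add(W, c), -1)))
n = 19781 (n = Add(13602, 6179) = 19781)
Function('d')(J) = -150 (Function('d')(J) = Add(Mul(2, J, Pow(Add(J, J), -1)), -151) = Add(Mul(2, J, Pow(Mul(2, J), -1)), -151) = Add(Mul(2, J, Mul(Rational(1, 2), Pow(J, -1))), -151) = Add(1, -151) = -150)
Mul(Function('d')(-94), Pow(Add(n, Function('T')(211, 160)), -1)) = Mul(-150, Pow(Add(19781, -62), -1)) = Mul(-150, Pow(19719, -1)) = Mul(-150, Rational(1, 19719)) = Rational(-50, 6573)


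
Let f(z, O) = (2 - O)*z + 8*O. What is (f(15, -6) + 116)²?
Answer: 35344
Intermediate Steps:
f(z, O) = 8*O + z*(2 - O) (f(z, O) = z*(2 - O) + 8*O = 8*O + z*(2 - O))
(f(15, -6) + 116)² = ((2*15 + 8*(-6) - 1*(-6)*15) + 116)² = ((30 - 48 + 90) + 116)² = (72 + 116)² = 188² = 35344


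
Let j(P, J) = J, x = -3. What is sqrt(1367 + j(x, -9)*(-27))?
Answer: sqrt(1610) ≈ 40.125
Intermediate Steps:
sqrt(1367 + j(x, -9)*(-27)) = sqrt(1367 - 9*(-27)) = sqrt(1367 + 243) = sqrt(1610)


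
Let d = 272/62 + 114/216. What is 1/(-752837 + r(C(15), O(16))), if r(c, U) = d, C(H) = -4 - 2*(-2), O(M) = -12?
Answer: -1116/840160607 ≈ -1.3283e-6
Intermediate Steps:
C(H) = 0 (C(H) = -4 + 4 = 0)
d = 5485/1116 (d = 272*(1/62) + 114*(1/216) = 136/31 + 19/36 = 5485/1116 ≈ 4.9149)
r(c, U) = 5485/1116
1/(-752837 + r(C(15), O(16))) = 1/(-752837 + 5485/1116) = 1/(-840160607/1116) = -1116/840160607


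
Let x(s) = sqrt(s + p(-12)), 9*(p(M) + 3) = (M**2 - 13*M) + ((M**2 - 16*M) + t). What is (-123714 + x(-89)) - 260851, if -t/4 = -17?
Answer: -384565 + 2*I*sqrt(31)/3 ≈ -3.8457e+5 + 3.7118*I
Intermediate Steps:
t = 68 (t = -4*(-17) = 68)
p(M) = 41/9 - 29*M/9 + 2*M**2/9 (p(M) = -3 + ((M**2 - 13*M) + ((M**2 - 16*M) + 68))/9 = -3 + ((M**2 - 13*M) + (68 + M**2 - 16*M))/9 = -3 + (68 - 29*M + 2*M**2)/9 = -3 + (68/9 - 29*M/9 + 2*M**2/9) = 41/9 - 29*M/9 + 2*M**2/9)
x(s) = sqrt(677/9 + s) (x(s) = sqrt(s + (41/9 - 29/9*(-12) + (2/9)*(-12)**2)) = sqrt(s + (41/9 + 116/3 + (2/9)*144)) = sqrt(s + (41/9 + 116/3 + 32)) = sqrt(s + 677/9) = sqrt(677/9 + s))
(-123714 + x(-89)) - 260851 = (-123714 + sqrt(677 + 9*(-89))/3) - 260851 = (-123714 + sqrt(677 - 801)/3) - 260851 = (-123714 + sqrt(-124)/3) - 260851 = (-123714 + (2*I*sqrt(31))/3) - 260851 = (-123714 + 2*I*sqrt(31)/3) - 260851 = -384565 + 2*I*sqrt(31)/3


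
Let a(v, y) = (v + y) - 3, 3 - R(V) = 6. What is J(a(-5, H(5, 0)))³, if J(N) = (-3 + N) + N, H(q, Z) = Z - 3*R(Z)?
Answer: -1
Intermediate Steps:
R(V) = -3 (R(V) = 3 - 1*6 = 3 - 6 = -3)
H(q, Z) = 9 + Z (H(q, Z) = Z - 3*(-3) = Z + 9 = 9 + Z)
a(v, y) = -3 + v + y
J(N) = -3 + 2*N
J(a(-5, H(5, 0)))³ = (-3 + 2*(-3 - 5 + (9 + 0)))³ = (-3 + 2*(-3 - 5 + 9))³ = (-3 + 2*1)³ = (-3 + 2)³ = (-1)³ = -1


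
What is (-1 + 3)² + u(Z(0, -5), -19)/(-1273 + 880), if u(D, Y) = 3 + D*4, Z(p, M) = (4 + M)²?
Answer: 1565/393 ≈ 3.9822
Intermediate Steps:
u(D, Y) = 3 + 4*D
(-1 + 3)² + u(Z(0, -5), -19)/(-1273 + 880) = (-1 + 3)² + (3 + 4*(4 - 5)²)/(-1273 + 880) = 2² + (3 + 4*(-1)²)/(-393) = 4 + (3 + 4*1)*(-1/393) = 4 + (3 + 4)*(-1/393) = 4 + 7*(-1/393) = 4 - 7/393 = 1565/393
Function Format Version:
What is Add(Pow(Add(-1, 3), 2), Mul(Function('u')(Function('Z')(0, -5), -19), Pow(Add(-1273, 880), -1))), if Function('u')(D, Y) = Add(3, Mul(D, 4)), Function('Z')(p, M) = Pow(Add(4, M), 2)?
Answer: Rational(1565, 393) ≈ 3.9822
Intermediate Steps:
Function('u')(D, Y) = Add(3, Mul(4, D))
Add(Pow(Add(-1, 3), 2), Mul(Function('u')(Function('Z')(0, -5), -19), Pow(Add(-1273, 880), -1))) = Add(Pow(Add(-1, 3), 2), Mul(Add(3, Mul(4, Pow(Add(4, -5), 2))), Pow(Add(-1273, 880), -1))) = Add(Pow(2, 2), Mul(Add(3, Mul(4, Pow(-1, 2))), Pow(-393, -1))) = Add(4, Mul(Add(3, Mul(4, 1)), Rational(-1, 393))) = Add(4, Mul(Add(3, 4), Rational(-1, 393))) = Add(4, Mul(7, Rational(-1, 393))) = Add(4, Rational(-7, 393)) = Rational(1565, 393)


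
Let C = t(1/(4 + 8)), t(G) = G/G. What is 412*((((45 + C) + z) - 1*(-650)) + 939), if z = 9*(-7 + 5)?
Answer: 666204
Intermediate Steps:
z = -18 (z = 9*(-2) = -18)
t(G) = 1
C = 1
412*((((45 + C) + z) - 1*(-650)) + 939) = 412*((((45 + 1) - 18) - 1*(-650)) + 939) = 412*(((46 - 18) + 650) + 939) = 412*((28 + 650) + 939) = 412*(678 + 939) = 412*1617 = 666204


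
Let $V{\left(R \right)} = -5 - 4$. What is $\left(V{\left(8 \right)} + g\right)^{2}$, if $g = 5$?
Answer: $16$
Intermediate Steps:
$V{\left(R \right)} = -9$
$\left(V{\left(8 \right)} + g\right)^{2} = \left(-9 + 5\right)^{2} = \left(-4\right)^{2} = 16$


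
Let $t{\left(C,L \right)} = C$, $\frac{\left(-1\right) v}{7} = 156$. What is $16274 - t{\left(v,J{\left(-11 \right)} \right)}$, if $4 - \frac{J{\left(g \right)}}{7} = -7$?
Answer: $17366$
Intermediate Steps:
$v = -1092$ ($v = \left(-7\right) 156 = -1092$)
$J{\left(g \right)} = 77$ ($J{\left(g \right)} = 28 - -49 = 28 + 49 = 77$)
$16274 - t{\left(v,J{\left(-11 \right)} \right)} = 16274 - -1092 = 16274 + 1092 = 17366$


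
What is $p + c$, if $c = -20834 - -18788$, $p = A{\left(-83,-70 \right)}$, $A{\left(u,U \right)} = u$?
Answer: $-2129$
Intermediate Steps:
$p = -83$
$c = -2046$ ($c = -20834 + 18788 = -2046$)
$p + c = -83 - 2046 = -2129$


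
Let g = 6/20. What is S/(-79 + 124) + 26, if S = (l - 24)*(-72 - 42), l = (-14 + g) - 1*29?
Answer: 14623/75 ≈ 194.97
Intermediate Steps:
g = 3/10 (g = 6*(1/20) = 3/10 ≈ 0.30000)
l = -427/10 (l = (-14 + 3/10) - 1*29 = -137/10 - 29 = -427/10 ≈ -42.700)
S = 38019/5 (S = (-427/10 - 24)*(-72 - 42) = -667/10*(-114) = 38019/5 ≈ 7603.8)
S/(-79 + 124) + 26 = 38019/(5*(-79 + 124)) + 26 = (38019/5)/45 + 26 = (38019/5)*(1/45) + 26 = 12673/75 + 26 = 14623/75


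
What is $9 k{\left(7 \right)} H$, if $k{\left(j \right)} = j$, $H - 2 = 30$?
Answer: $2016$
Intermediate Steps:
$H = 32$ ($H = 2 + 30 = 32$)
$9 k{\left(7 \right)} H = 9 \cdot 7 \cdot 32 = 63 \cdot 32 = 2016$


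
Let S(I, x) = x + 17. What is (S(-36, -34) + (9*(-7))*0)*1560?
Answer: -26520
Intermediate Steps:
S(I, x) = 17 + x
(S(-36, -34) + (9*(-7))*0)*1560 = ((17 - 34) + (9*(-7))*0)*1560 = (-17 - 63*0)*1560 = (-17 + 0)*1560 = -17*1560 = -26520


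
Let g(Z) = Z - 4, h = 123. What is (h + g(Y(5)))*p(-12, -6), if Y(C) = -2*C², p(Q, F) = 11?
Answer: 759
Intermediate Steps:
g(Z) = -4 + Z
(h + g(Y(5)))*p(-12, -6) = (123 + (-4 - 2*5²))*11 = (123 + (-4 - 2*25))*11 = (123 + (-4 - 50))*11 = (123 - 54)*11 = 69*11 = 759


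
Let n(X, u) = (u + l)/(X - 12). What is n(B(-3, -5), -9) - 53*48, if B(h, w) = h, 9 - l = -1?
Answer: -38161/15 ≈ -2544.1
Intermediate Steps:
l = 10 (l = 9 - 1*(-1) = 9 + 1 = 10)
n(X, u) = (10 + u)/(-12 + X) (n(X, u) = (u + 10)/(X - 12) = (10 + u)/(-12 + X))
n(B(-3, -5), -9) - 53*48 = (10 - 9)/(-12 - 3) - 53*48 = 1/(-15) - 2544 = -1/15*1 - 2544 = -1/15 - 2544 = -38161/15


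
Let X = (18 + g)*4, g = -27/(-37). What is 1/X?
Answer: 37/2772 ≈ 0.013348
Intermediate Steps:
g = 27/37 (g = -27*(-1/37) = 27/37 ≈ 0.72973)
X = 2772/37 (X = (18 + 27/37)*4 = (693/37)*4 = 2772/37 ≈ 74.919)
1/X = 1/(2772/37) = 37/2772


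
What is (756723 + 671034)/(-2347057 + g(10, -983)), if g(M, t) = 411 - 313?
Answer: -1427757/2346959 ≈ -0.60834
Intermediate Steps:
g(M, t) = 98
(756723 + 671034)/(-2347057 + g(10, -983)) = (756723 + 671034)/(-2347057 + 98) = 1427757/(-2346959) = 1427757*(-1/2346959) = -1427757/2346959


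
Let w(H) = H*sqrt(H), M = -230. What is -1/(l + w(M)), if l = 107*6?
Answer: -321/6289582 - 115*I*sqrt(230)/6289582 ≈ -5.1037e-5 - 0.00027729*I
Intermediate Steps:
l = 642
w(H) = H**(3/2)
-1/(l + w(M)) = -1/(642 + (-230)**(3/2)) = -1/(642 - 230*I*sqrt(230))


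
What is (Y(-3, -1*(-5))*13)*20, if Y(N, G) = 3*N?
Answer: -2340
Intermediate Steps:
(Y(-3, -1*(-5))*13)*20 = ((3*(-3))*13)*20 = -9*13*20 = -117*20 = -2340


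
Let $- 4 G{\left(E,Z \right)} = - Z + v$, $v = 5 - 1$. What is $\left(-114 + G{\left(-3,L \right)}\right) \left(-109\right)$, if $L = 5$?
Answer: $\frac{49595}{4} \approx 12399.0$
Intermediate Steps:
$v = 4$
$G{\left(E,Z \right)} = -1 + \frac{Z}{4}$ ($G{\left(E,Z \right)} = - \frac{- Z + 4}{4} = - \frac{4 - Z}{4} = -1 + \frac{Z}{4}$)
$\left(-114 + G{\left(-3,L \right)}\right) \left(-109\right) = \left(-114 + \left(-1 + \frac{1}{4} \cdot 5\right)\right) \left(-109\right) = \left(-114 + \left(-1 + \frac{5}{4}\right)\right) \left(-109\right) = \left(-114 + \frac{1}{4}\right) \left(-109\right) = \left(- \frac{455}{4}\right) \left(-109\right) = \frac{49595}{4}$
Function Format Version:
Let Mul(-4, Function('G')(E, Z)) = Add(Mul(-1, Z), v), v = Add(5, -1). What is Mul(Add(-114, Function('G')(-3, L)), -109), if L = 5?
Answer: Rational(49595, 4) ≈ 12399.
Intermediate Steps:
v = 4
Function('G')(E, Z) = Add(-1, Mul(Rational(1, 4), Z)) (Function('G')(E, Z) = Mul(Rational(-1, 4), Add(Mul(-1, Z), 4)) = Mul(Rational(-1, 4), Add(4, Mul(-1, Z))) = Add(-1, Mul(Rational(1, 4), Z)))
Mul(Add(-114, Function('G')(-3, L)), -109) = Mul(Add(-114, Add(-1, Mul(Rational(1, 4), 5))), -109) = Mul(Add(-114, Add(-1, Rational(5, 4))), -109) = Mul(Add(-114, Rational(1, 4)), -109) = Mul(Rational(-455, 4), -109) = Rational(49595, 4)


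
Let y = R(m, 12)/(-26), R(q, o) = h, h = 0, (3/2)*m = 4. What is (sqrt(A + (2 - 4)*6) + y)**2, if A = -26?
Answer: -38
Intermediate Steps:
m = 8/3 (m = (2/3)*4 = 8/3 ≈ 2.6667)
R(q, o) = 0
y = 0 (y = 0/(-26) = 0*(-1/26) = 0)
(sqrt(A + (2 - 4)*6) + y)**2 = (sqrt(-26 + (2 - 4)*6) + 0)**2 = (sqrt(-26 - 2*6) + 0)**2 = (sqrt(-26 - 12) + 0)**2 = (sqrt(-38) + 0)**2 = (I*sqrt(38) + 0)**2 = (I*sqrt(38))**2 = -38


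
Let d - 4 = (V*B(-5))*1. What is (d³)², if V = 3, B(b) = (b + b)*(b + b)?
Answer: 789298907447296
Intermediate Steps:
B(b) = 4*b² (B(b) = (2*b)*(2*b) = 4*b²)
d = 304 (d = 4 + (3*(4*(-5)²))*1 = 4 + (3*(4*25))*1 = 4 + (3*100)*1 = 4 + 300*1 = 4 + 300 = 304)
(d³)² = (304³)² = 28094464² = 789298907447296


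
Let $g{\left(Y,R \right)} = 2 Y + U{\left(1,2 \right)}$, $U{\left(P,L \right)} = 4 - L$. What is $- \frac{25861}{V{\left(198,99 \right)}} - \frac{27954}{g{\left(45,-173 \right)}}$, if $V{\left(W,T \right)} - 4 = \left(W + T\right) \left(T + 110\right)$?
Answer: $- \frac{37775645}{124154} \approx -304.26$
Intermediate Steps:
$V{\left(W,T \right)} = 4 + \left(110 + T\right) \left(T + W\right)$ ($V{\left(W,T \right)} = 4 + \left(W + T\right) \left(T + 110\right) = 4 + \left(T + W\right) \left(110 + T\right) = 4 + \left(110 + T\right) \left(T + W\right)$)
$g{\left(Y,R \right)} = 2 + 2 Y$ ($g{\left(Y,R \right)} = 2 Y + \left(4 - 2\right) = 2 Y + 2 = 2 + 2 Y$)
$- \frac{25861}{V{\left(198,99 \right)}} - \frac{27954}{g{\left(45,-173 \right)}} = - \frac{25861}{4 + 99^{2} + 110 \cdot 99 + 110 \cdot 198 + 99 \cdot 198} - \frac{27954}{2 + 2 \cdot 45} = - \frac{25861}{4 + 9801 + 10890 + 21780 + 19602} - \frac{27954}{2 + 90} = - \frac{25861}{62077} - \frac{27954}{92} = \left(-25861\right) \frac{1}{62077} - \frac{13977}{46} = - \frac{25861}{62077} - \frac{13977}{46} = - \frac{37775645}{124154}$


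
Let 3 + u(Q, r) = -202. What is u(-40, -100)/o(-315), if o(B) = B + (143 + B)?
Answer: 205/487 ≈ 0.42094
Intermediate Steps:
u(Q, r) = -205 (u(Q, r) = -3 - 202 = -205)
o(B) = 143 + 2*B
u(-40, -100)/o(-315) = -205/(143 + 2*(-315)) = -205/(143 - 630) = -205/(-487) = -205*(-1/487) = 205/487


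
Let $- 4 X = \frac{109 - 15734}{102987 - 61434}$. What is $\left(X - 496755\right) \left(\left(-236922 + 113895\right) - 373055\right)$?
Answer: $\frac{20479908587563835}{83106} \approx 2.4643 \cdot 10^{11}$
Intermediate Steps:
$X = \frac{15625}{166212}$ ($X = - \frac{\left(109 - 15734\right) \frac{1}{102987 - 61434}}{4} = - \frac{\left(-15625\right) \frac{1}{41553}}{4} = \left(- \frac{1}{4}\right) \left(- \frac{15625}{41553}\right) = \frac{15625}{166212} \approx 0.094006$)
$\left(X - 496755\right) \left(\left(-236922 + 113895\right) - 373055\right) = \left(\frac{15625}{166212} - 496755\right) \left(\left(-236922 + 113895\right) - 373055\right) = \left(\frac{15625}{166212} - 496755\right) \left(-123027 - 373055\right) = \left(- \frac{82566626435}{166212}\right) \left(-496082\right) = \frac{20479908587563835}{83106}$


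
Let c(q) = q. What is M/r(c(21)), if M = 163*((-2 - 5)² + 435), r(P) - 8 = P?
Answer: 78892/29 ≈ 2720.4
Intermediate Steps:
r(P) = 8 + P
M = 78892 (M = 163*((-7)² + 435) = 163*(49 + 435) = 163*484 = 78892)
M/r(c(21)) = 78892/(8 + 21) = 78892/29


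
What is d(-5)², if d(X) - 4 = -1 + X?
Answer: 4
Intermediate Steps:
d(X) = 3 + X (d(X) = 4 + (-1 + X) = 3 + X)
d(-5)² = (3 - 5)² = (-2)² = 4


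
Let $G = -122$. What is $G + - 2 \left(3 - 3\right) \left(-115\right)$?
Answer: $-122$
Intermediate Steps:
$G + - 2 \left(3 - 3\right) \left(-115\right) = -122 + - 2 \left(3 - 3\right) \left(-115\right) = -122 + \left(-2\right) 0 \left(-115\right) = -122 + 0 \left(-115\right) = -122 + 0 = -122$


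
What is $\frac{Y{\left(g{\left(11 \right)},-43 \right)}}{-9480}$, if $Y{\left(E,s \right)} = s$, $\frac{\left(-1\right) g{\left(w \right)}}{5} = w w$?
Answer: $\frac{43}{9480} \approx 0.0045359$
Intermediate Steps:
$g{\left(w \right)} = - 5 w^{2}$ ($g{\left(w \right)} = - 5 w w = - 5 w^{2}$)
$\frac{Y{\left(g{\left(11 \right)},-43 \right)}}{-9480} = - \frac{43}{-9480} = \left(-43\right) \left(- \frac{1}{9480}\right) = \frac{43}{9480}$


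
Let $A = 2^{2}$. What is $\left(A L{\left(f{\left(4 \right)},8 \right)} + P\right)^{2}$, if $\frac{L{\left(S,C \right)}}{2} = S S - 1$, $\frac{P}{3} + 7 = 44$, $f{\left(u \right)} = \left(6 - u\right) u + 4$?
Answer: $1575025$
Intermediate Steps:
$f{\left(u \right)} = 4 + u \left(6 - u\right)$ ($f{\left(u \right)} = u \left(6 - u\right) + 4 = 4 + u \left(6 - u\right)$)
$P = 111$ ($P = -21 + 3 \cdot 44 = -21 + 132 = 111$)
$L{\left(S,C \right)} = -2 + 2 S^{2}$ ($L{\left(S,C \right)} = 2 \left(S S - 1\right) = 2 \left(S^{2} - 1\right) = 2 \left(-1 + S^{2}\right) = -2 + 2 S^{2}$)
$A = 4$
$\left(A L{\left(f{\left(4 \right)},8 \right)} + P\right)^{2} = \left(4 \left(-2 + 2 \left(4 - 4^{2} + 6 \cdot 4\right)^{2}\right) + 111\right)^{2} = \left(4 \left(-2 + 2 \left(4 - 16 + 24\right)^{2}\right) + 111\right)^{2} = \left(4 \left(-2 + 2 \cdot 12^{2}\right) + 111\right)^{2} = \left(4 \left(-2 + 2 \cdot 144\right) + 111\right)^{2} = \left(4 \left(-2 + 288\right) + 111\right)^{2} = \left(4 \cdot 286 + 111\right)^{2} = \left(1144 + 111\right)^{2} = 1255^{2} = 1575025$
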